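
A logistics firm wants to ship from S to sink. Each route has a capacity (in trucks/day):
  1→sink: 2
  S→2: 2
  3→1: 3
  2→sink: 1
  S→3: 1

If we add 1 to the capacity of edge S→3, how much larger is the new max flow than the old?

Original max flow = 2.
After raising cap(S→3), augmenting paths through that edge carry 1 more unit.
New max flow = 3. Increase = 1.

1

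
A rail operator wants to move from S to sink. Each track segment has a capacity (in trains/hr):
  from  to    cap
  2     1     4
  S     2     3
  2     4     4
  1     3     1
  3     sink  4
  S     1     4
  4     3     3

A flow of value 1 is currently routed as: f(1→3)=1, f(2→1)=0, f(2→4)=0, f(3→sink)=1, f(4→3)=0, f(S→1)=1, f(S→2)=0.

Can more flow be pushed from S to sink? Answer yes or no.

Yes

Residual path S→2→4→3→sink has bottleneck 3 > 0.
Pushing 3 along it raises the flow to 4, so the given flow is not maximum.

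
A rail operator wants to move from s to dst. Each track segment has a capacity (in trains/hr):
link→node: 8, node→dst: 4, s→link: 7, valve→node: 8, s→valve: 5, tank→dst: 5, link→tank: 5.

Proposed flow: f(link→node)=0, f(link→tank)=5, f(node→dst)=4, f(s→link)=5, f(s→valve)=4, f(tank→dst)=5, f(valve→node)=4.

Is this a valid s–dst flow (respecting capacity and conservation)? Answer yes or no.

Yes

Every edge has 0 ≤ f(e) ≤ cap(e).
At each intermediate node, inflow equals outflow.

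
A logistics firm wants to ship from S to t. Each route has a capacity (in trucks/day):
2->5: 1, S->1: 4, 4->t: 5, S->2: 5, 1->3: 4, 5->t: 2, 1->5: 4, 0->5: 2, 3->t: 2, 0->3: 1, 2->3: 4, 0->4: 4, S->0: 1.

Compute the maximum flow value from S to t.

5

Augment S->2->5->t: bottleneck 1. Total 1.
Augment S->2->3->t: bottleneck 2. Total 3.
Augment S->0->4->t: bottleneck 1. Total 4.
Augment S->1->5->t: bottleneck 1. Total 5.
No augmenting path remains in the residual graph.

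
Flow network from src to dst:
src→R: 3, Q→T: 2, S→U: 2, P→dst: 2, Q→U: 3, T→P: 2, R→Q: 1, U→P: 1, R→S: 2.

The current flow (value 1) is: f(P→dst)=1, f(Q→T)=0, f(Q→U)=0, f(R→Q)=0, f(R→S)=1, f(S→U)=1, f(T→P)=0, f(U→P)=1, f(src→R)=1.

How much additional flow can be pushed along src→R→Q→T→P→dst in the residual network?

1

Residual capacities along the path: src→R: 2, R→Q: 1, Q→T: 2, T→P: 2, P→dst: 1.
Minimum is 1.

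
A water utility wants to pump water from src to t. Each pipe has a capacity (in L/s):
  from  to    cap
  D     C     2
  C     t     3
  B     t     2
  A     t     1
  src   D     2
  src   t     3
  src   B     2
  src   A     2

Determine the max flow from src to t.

8

Augment src->t: bottleneck 3. Total 3.
Augment src->B->t: bottleneck 2. Total 5.
Augment src->A->t: bottleneck 1. Total 6.
Augment src->D->C->t: bottleneck 2. Total 8.
No augmenting path remains in the residual graph.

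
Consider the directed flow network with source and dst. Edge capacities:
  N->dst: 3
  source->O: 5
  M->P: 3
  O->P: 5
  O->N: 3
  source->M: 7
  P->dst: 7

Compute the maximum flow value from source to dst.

Augment source->M->P->dst: bottleneck 3. Total 3.
Augment source->O->P->dst: bottleneck 4. Total 7.
Augment source->O->N->dst: bottleneck 1. Total 8.
No augmenting path remains in the residual graph.

8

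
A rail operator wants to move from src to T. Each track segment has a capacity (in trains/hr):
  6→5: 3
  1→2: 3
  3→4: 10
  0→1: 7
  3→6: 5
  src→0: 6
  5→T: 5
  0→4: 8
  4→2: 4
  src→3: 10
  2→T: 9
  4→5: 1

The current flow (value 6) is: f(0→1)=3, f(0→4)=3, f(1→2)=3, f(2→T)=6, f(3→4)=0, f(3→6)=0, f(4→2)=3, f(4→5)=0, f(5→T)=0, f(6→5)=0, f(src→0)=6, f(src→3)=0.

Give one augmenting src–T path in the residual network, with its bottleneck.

src→3→4→2→T, bottleneck 1

Residual along src→3→4→2→T: src→3: 10, 3→4: 10, 4→2: 1, 2→T: 3.
Bottleneck = min = 1.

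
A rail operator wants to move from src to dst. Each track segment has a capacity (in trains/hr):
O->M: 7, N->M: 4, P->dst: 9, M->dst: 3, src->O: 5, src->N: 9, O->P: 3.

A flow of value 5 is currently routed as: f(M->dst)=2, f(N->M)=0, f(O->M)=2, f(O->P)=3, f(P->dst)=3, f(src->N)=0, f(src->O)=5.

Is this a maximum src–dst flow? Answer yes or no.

Residual path src->N->M->dst has bottleneck 1 > 0.
Pushing 1 along it raises the flow to 6, so the given flow is not maximum.

No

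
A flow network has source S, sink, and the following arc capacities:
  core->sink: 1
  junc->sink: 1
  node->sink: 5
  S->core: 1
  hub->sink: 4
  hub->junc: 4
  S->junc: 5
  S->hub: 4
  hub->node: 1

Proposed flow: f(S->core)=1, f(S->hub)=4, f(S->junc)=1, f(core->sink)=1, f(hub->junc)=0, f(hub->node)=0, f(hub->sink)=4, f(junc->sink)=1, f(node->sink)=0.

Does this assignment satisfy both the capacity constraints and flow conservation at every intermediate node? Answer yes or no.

Yes

Every edge has 0 ≤ f(e) ≤ cap(e).
At each intermediate node, inflow equals outflow.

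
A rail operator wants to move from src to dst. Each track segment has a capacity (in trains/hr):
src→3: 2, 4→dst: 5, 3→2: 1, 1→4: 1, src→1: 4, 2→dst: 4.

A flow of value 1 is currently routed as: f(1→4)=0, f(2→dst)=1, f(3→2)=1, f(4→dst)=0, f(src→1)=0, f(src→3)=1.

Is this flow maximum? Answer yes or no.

No

Residual path src→1→4→dst has bottleneck 1 > 0.
Pushing 1 along it raises the flow to 2, so the given flow is not maximum.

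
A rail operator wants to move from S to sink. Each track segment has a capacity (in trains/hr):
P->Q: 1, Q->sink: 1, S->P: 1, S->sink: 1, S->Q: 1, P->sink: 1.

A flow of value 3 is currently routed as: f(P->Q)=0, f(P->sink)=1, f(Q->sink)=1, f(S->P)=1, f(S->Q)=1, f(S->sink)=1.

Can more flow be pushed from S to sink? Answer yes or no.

No

Residual reachable from S: {S}; sink is not reachable.
Saturated cut: S->P, S->Q, S->sink with total capacity 3 = current flow value. Flow is maximum.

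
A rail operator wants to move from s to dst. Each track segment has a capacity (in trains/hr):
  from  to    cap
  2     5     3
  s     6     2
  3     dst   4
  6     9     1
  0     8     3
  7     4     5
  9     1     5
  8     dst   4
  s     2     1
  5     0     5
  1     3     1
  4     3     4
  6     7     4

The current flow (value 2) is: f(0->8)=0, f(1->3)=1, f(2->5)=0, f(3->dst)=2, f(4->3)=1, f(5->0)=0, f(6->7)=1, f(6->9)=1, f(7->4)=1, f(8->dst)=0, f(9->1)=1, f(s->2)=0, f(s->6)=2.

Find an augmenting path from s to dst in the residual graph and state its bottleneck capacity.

s->2->5->0->8->dst, bottleneck 1

Residual along s->2->5->0->8->dst: s->2: 1, 2->5: 3, 5->0: 5, 0->8: 3, 8->dst: 4.
Bottleneck = min = 1.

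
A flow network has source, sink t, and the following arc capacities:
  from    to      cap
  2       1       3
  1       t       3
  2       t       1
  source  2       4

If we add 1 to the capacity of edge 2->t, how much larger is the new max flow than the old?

0

Original max flow = 4.
Edge 2->t does not cross the min cut (source side {source}), so extra capacity there cannot help.
New max flow = 4. Increase = 0.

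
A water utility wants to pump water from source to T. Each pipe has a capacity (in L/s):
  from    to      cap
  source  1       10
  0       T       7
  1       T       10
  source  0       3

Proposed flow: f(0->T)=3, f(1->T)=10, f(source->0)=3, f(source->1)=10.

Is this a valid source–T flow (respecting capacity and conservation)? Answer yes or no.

Every edge has 0 ≤ f(e) ≤ cap(e).
At each intermediate node, inflow equals outflow.

Yes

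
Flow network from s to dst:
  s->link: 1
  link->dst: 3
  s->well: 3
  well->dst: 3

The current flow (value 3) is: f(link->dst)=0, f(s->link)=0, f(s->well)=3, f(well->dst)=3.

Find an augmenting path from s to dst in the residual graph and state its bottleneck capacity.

s->link->dst, bottleneck 1

Residual along s->link->dst: s->link: 1, link->dst: 3.
Bottleneck = min = 1.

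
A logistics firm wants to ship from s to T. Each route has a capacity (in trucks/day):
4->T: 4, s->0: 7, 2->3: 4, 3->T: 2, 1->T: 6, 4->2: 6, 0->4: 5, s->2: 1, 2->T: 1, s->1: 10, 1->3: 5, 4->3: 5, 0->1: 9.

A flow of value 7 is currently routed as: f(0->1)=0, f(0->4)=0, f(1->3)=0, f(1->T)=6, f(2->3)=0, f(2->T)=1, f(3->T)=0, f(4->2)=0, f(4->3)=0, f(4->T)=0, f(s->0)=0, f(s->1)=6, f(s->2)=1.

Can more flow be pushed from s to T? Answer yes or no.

Residual path s->0->4->T has bottleneck 4 > 0.
Pushing 4 along it raises the flow to 11, so the given flow is not maximum.

Yes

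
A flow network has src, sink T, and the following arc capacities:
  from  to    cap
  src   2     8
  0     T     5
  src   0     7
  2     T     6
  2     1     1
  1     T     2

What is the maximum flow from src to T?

12

Augment src->2->T: bottleneck 6. Total 6.
Augment src->0->T: bottleneck 5. Total 11.
Augment src->2->1->T: bottleneck 1. Total 12.
No augmenting path remains in the residual graph.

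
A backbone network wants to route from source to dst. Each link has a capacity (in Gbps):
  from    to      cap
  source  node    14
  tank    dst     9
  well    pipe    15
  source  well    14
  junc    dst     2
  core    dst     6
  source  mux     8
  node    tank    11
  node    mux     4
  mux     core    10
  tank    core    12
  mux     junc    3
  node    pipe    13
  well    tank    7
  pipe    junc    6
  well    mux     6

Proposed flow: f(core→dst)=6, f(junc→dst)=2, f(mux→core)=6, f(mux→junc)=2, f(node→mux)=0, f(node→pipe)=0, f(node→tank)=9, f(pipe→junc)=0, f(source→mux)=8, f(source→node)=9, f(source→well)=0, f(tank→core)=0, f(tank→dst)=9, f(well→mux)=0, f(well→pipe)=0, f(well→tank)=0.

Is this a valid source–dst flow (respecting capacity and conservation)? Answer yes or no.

Every edge has 0 ≤ f(e) ≤ cap(e).
At each intermediate node, inflow equals outflow.

Yes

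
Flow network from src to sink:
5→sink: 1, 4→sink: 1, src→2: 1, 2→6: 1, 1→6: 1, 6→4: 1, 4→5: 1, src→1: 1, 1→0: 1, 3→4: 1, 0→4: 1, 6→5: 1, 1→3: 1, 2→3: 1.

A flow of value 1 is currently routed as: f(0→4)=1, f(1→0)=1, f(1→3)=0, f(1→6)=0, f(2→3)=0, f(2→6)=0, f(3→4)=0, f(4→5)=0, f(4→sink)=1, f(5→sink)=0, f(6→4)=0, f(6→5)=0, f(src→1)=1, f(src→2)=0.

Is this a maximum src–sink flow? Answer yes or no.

No

Residual path src→2→6→5→sink has bottleneck 1 > 0.
Pushing 1 along it raises the flow to 2, so the given flow is not maximum.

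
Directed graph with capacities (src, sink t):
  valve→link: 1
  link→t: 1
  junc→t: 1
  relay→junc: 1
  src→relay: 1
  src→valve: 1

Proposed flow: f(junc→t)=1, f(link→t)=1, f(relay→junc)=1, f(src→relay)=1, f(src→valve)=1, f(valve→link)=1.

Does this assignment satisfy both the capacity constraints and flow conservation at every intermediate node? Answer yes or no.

Yes

Every edge has 0 ≤ f(e) ≤ cap(e).
At each intermediate node, inflow equals outflow.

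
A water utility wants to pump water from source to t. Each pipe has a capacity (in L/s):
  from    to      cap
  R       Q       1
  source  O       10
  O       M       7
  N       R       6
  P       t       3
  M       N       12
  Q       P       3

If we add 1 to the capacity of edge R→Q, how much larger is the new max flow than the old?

Original max flow = 1.
After raising cap(R→Q), augmenting paths through that edge carry 1 more unit.
New max flow = 2. Increase = 1.

1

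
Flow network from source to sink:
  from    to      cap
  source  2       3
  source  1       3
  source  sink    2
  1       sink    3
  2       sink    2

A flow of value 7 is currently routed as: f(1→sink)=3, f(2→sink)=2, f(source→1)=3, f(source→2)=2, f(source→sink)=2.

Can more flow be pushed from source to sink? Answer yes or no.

No

Residual reachable from source: {2, source}; sink is not reachable.
Saturated cut: source→1, source→sink, 2→sink with total capacity 7 = current flow value. Flow is maximum.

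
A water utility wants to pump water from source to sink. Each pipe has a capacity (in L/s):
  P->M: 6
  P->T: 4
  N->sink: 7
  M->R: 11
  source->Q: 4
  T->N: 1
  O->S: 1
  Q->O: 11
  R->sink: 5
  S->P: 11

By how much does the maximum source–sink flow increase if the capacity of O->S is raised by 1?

1

Original max flow = 1.
After raising cap(O->S), augmenting paths through that edge carry 1 more unit.
New max flow = 2. Increase = 1.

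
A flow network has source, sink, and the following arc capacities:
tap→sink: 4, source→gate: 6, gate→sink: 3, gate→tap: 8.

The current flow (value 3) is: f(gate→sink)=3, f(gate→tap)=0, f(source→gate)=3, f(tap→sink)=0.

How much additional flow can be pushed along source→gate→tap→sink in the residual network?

Residual capacities along the path: source→gate: 3, gate→tap: 8, tap→sink: 4.
Minimum is 3.

3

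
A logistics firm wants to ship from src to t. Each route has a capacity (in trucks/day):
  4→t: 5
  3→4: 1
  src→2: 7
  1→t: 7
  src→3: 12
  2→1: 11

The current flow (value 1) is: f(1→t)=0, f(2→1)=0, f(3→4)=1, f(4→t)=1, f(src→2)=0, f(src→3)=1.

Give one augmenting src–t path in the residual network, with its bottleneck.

src→2→1→t, bottleneck 7

Residual along src→2→1→t: src→2: 7, 2→1: 11, 1→t: 7.
Bottleneck = min = 7.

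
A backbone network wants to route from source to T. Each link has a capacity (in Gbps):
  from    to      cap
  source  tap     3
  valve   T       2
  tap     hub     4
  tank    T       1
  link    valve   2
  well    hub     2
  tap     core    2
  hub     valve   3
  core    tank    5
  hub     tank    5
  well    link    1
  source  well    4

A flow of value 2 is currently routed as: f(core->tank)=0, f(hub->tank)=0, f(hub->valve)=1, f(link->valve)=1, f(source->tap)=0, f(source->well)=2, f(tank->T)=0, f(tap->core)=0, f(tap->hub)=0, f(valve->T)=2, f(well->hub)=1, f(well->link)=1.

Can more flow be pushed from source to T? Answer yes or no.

Yes

Residual path source->well->hub->tank->T has bottleneck 1 > 0.
Pushing 1 along it raises the flow to 3, so the given flow is not maximum.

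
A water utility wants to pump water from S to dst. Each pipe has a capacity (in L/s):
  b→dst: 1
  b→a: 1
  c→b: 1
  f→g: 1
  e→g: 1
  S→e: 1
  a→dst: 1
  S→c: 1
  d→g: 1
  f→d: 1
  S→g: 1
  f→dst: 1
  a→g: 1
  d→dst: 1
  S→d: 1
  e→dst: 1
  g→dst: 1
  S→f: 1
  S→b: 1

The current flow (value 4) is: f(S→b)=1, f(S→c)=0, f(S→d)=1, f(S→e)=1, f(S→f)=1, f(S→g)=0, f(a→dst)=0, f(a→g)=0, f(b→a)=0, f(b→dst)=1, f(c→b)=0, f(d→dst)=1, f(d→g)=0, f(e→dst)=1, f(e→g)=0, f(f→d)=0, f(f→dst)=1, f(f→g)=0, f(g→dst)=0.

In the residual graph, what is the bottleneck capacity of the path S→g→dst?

1

Residual capacities along the path: S→g: 1, g→dst: 1.
Minimum is 1.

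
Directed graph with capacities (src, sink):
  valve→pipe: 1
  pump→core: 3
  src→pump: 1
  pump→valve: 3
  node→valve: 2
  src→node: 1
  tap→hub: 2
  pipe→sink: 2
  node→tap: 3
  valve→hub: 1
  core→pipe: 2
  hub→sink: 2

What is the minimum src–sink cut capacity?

2

Max flow = 2 (via 2 augmenting paths).
In the residual at optimum, the set reachable from src is {src}.
Cut edges: src→pump (cap 1), src→node (cap 1). Sum = 2.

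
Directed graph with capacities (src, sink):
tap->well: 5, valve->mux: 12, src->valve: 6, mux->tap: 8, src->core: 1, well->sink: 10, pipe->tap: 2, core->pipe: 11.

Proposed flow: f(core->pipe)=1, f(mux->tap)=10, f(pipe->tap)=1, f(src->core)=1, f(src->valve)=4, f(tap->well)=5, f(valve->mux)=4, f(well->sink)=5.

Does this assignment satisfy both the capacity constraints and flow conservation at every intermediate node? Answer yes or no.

No

Capacity violated on mux->tap: flow 10 > capacity 8.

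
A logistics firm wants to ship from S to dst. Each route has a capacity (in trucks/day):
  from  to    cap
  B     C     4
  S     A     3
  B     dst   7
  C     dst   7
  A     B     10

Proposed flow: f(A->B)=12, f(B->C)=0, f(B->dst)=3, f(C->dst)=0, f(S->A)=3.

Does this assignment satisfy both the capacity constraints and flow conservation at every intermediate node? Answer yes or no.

Capacity violated on A->B: flow 12 > capacity 10.

No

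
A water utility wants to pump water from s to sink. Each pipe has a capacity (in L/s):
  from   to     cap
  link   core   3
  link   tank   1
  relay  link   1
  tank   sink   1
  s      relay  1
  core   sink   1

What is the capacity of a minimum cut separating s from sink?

Max flow = 1 (via 1 augmenting path).
In the residual at optimum, the set reachable from s is {s}.
Cut edges: s→relay (cap 1). Sum = 1.

1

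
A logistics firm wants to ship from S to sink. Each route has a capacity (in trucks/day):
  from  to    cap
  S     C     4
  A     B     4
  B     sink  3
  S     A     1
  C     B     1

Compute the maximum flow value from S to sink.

2

Augment S->A->B->sink: bottleneck 1. Total 1.
Augment S->C->B->sink: bottleneck 1. Total 2.
No augmenting path remains in the residual graph.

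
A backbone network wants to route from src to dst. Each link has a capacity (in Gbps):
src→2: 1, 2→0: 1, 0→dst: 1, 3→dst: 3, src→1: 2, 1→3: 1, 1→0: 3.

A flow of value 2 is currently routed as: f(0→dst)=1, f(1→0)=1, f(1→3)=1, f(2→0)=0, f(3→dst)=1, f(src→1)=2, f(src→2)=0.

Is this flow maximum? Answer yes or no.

Yes

Residual reachable from src: {0, 1, 2, src}; dst is not reachable.
Saturated cut: 1→3, 0→dst with total capacity 2 = current flow value. Flow is maximum.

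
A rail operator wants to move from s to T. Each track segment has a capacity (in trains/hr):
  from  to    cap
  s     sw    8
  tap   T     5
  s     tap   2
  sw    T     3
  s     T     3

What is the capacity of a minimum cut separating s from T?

Max flow = 8 (via 3 augmenting paths).
In the residual at optimum, the set reachable from s is {s, sw}.
Cut edges: s→tap (cap 2), s→T (cap 3), sw→T (cap 3). Sum = 8.

8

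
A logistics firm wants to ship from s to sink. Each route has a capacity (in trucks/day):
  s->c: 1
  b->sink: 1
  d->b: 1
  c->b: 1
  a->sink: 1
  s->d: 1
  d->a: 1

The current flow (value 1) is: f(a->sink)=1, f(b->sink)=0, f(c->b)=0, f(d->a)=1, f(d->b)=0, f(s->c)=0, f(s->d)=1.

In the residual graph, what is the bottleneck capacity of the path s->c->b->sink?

1

Residual capacities along the path: s->c: 1, c->b: 1, b->sink: 1.
Minimum is 1.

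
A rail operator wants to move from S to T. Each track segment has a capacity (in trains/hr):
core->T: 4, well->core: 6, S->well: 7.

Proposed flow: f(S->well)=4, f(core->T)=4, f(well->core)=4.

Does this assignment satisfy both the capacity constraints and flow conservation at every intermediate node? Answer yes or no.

Yes

Every edge has 0 ≤ f(e) ≤ cap(e).
At each intermediate node, inflow equals outflow.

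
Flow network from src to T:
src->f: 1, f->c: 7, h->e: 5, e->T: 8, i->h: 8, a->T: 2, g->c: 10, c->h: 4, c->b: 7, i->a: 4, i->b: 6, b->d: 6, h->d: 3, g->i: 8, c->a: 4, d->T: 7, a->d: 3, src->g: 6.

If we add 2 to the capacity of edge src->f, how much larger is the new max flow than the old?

Original max flow = 7.
After raising cap(src->f), augmenting paths through that edge carry 2 more units.
New max flow = 9. Increase = 2.

2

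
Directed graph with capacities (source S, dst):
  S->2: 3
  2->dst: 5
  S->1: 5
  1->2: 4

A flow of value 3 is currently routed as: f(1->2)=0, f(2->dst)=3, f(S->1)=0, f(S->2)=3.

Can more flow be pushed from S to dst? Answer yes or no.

Residual path S->1->2->dst has bottleneck 2 > 0.
Pushing 2 along it raises the flow to 5, so the given flow is not maximum.

Yes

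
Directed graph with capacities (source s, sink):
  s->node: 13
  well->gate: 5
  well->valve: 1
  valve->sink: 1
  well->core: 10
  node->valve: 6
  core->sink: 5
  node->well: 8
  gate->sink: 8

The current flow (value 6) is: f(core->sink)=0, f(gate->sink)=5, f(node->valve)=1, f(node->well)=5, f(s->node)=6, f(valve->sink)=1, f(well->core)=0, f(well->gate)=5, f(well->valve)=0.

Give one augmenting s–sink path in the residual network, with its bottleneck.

s->node->well->core->sink, bottleneck 3

Residual along s->node->well->core->sink: s->node: 7, node->well: 3, well->core: 10, core->sink: 5.
Bottleneck = min = 3.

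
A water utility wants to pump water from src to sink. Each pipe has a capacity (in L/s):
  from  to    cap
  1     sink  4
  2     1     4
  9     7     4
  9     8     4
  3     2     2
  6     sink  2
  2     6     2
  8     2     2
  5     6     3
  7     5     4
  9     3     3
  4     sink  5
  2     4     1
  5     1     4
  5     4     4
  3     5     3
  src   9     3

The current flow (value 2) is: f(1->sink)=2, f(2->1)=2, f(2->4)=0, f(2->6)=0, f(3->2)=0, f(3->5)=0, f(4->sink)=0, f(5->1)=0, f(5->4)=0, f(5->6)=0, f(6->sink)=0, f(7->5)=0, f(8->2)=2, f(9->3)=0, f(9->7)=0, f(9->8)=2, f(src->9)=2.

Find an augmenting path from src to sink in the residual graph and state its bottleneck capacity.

Residual along src->9->3->2->1->sink: src->9: 1, 9->3: 3, 3->2: 2, 2->1: 2, 1->sink: 2.
Bottleneck = min = 1.

src->9->3->2->1->sink, bottleneck 1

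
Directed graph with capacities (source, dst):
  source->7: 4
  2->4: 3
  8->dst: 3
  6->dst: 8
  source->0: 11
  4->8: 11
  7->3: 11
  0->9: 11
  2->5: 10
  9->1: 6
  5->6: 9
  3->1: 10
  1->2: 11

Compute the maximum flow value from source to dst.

10

Augment source->7->3->1->2->5->6->dst: bottleneck 4. Total 4.
Augment source->0->9->1->2->5->6->dst: bottleneck 4. Total 8.
Augment source->0->9->1->2->4->8->dst: bottleneck 2. Total 10.
No augmenting path remains in the residual graph.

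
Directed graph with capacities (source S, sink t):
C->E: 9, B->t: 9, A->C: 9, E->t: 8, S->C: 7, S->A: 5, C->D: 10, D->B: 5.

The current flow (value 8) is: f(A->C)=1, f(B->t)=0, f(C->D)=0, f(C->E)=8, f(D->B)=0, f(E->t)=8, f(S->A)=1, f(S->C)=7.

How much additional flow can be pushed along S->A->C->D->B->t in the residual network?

Residual capacities along the path: S->A: 4, A->C: 8, C->D: 10, D->B: 5, B->t: 9.
Minimum is 4.

4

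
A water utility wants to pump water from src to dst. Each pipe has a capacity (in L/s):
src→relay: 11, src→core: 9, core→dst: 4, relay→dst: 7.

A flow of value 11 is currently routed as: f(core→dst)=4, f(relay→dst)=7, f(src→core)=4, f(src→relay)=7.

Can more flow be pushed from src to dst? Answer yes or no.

No

Residual reachable from src: {core, relay, src}; dst is not reachable.
Saturated cut: relay→dst, core→dst with total capacity 11 = current flow value. Flow is maximum.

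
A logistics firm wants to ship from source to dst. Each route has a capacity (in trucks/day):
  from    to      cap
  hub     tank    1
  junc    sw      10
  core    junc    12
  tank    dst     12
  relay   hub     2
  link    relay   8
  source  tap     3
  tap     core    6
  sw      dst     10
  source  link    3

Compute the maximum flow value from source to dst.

4

Augment source->link->relay->hub->tank->dst: bottleneck 1. Total 1.
Augment source->tap->core->junc->sw->dst: bottleneck 3. Total 4.
No augmenting path remains in the residual graph.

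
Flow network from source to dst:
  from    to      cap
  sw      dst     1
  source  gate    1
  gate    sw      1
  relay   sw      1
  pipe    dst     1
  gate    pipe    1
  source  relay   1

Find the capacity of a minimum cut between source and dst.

2

Max flow = 2 (via 2 augmenting paths).
In the residual at optimum, the set reachable from source is {source}.
Cut edges: source→gate (cap 1), source→relay (cap 1). Sum = 2.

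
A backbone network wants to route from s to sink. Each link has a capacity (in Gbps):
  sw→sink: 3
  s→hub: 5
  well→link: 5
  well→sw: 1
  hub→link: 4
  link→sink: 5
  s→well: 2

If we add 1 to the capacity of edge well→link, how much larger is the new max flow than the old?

Original max flow = 6.
Edge well→link does not cross the min cut (source side {hub, s}), so extra capacity there cannot help.
New max flow = 6. Increase = 0.

0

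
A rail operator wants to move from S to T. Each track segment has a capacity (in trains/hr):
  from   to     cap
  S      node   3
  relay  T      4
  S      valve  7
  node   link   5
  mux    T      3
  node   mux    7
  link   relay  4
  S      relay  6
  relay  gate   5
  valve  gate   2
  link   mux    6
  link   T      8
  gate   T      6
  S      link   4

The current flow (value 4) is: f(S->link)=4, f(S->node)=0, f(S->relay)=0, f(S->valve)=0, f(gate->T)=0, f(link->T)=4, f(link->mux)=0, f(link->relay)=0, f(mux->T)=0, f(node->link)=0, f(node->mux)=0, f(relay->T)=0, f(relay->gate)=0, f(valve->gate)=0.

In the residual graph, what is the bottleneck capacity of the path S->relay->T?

Residual capacities along the path: S->relay: 6, relay->T: 4.
Minimum is 4.

4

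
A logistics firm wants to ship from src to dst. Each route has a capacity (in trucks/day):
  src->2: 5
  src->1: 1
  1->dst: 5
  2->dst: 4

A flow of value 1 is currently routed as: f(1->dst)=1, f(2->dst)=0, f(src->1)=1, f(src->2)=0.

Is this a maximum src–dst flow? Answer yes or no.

No

Residual path src->2->dst has bottleneck 4 > 0.
Pushing 4 along it raises the flow to 5, so the given flow is not maximum.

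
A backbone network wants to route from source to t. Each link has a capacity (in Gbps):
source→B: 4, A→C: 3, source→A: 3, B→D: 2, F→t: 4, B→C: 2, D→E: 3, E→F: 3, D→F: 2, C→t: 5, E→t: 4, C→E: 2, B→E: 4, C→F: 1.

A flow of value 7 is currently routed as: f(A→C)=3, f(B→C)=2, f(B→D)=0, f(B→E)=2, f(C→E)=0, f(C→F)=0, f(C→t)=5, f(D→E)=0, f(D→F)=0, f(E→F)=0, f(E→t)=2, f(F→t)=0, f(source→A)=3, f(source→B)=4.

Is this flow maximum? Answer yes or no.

Residual reachable from source: {source}; t is not reachable.
Saturated cut: source→A, source→B with total capacity 7 = current flow value. Flow is maximum.

Yes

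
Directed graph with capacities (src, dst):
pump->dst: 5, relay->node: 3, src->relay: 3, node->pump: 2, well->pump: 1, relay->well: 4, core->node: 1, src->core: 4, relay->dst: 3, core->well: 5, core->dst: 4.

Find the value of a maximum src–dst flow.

Augment src->relay->dst: bottleneck 3. Total 3.
Augment src->core->dst: bottleneck 4. Total 7.
No augmenting path remains in the residual graph.

7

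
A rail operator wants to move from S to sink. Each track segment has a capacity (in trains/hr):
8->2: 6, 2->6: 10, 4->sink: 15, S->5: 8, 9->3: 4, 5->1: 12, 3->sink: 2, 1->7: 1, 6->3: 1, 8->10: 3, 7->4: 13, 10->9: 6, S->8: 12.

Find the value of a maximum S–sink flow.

3

Augment S->5->1->7->4->sink: bottleneck 1. Total 1.
Augment S->8->10->9->3->sink: bottleneck 2. Total 3.
No augmenting path remains in the residual graph.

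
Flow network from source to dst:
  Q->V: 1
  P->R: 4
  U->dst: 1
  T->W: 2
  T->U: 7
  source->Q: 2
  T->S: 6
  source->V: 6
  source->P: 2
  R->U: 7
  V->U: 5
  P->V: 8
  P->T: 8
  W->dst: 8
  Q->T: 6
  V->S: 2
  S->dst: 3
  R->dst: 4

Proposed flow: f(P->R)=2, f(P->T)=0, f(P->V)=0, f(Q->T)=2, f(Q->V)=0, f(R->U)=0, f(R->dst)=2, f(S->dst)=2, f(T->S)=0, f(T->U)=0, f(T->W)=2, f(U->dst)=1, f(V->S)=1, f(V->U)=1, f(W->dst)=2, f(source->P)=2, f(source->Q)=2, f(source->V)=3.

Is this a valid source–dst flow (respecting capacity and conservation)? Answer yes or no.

No

Conservation fails at V: inflow 3 ≠ outflow 2.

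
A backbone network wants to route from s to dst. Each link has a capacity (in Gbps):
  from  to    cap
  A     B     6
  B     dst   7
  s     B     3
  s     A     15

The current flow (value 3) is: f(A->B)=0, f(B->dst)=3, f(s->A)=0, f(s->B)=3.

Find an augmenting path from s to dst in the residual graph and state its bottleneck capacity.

s->A->B->dst, bottleneck 4

Residual along s->A->B->dst: s->A: 15, A->B: 6, B->dst: 4.
Bottleneck = min = 4.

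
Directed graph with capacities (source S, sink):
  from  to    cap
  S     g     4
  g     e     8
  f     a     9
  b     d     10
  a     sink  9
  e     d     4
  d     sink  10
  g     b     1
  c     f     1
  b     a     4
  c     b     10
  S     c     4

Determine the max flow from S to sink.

8

Augment S->g->e->d->sink: bottleneck 4. Total 4.
Augment S->c->b->d->sink: bottleneck 4. Total 8.
No augmenting path remains in the residual graph.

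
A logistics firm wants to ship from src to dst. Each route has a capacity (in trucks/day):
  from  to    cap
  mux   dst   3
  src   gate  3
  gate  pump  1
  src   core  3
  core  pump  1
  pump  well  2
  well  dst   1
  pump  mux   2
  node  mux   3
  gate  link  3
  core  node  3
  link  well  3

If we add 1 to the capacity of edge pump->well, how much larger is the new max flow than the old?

Original max flow = 4.
Edge pump->well does not cross the min cut (source side {core, gate, link, mux, node, pump, src, well}), so extra capacity there cannot help.
New max flow = 4. Increase = 0.

0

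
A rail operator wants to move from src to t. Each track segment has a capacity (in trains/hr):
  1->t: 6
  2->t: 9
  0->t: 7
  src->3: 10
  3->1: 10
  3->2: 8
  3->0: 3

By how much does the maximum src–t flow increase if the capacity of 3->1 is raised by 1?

Original max flow = 10.
Edge 3->1 does not cross the min cut (source side {src}), so extra capacity there cannot help.
New max flow = 10. Increase = 0.

0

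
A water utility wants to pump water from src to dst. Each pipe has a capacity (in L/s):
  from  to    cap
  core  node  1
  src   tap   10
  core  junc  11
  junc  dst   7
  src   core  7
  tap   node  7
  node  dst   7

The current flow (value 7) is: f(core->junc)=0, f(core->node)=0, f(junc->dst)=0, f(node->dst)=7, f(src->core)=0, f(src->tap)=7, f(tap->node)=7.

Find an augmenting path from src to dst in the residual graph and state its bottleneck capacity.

Residual along src->core->junc->dst: src->core: 7, core->junc: 11, junc->dst: 7.
Bottleneck = min = 7.

src->core->junc->dst, bottleneck 7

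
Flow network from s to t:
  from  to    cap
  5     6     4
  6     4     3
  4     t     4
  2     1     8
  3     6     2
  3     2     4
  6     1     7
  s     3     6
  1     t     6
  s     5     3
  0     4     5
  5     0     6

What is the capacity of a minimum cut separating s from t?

Max flow = 9 (via 3 augmenting paths).
In the residual at optimum, the set reachable from s is {s}.
Cut edges: s->3 (cap 6), s->5 (cap 3). Sum = 9.

9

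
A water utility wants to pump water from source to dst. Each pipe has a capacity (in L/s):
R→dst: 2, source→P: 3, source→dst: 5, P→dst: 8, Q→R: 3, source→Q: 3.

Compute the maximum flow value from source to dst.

Augment source→dst: bottleneck 5. Total 5.
Augment source→P→dst: bottleneck 3. Total 8.
Augment source→Q→R→dst: bottleneck 2. Total 10.
No augmenting path remains in the residual graph.

10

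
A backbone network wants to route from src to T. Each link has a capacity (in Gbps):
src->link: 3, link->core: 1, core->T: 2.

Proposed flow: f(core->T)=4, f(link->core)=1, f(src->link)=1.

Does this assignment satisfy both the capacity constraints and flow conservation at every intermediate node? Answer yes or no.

No

Capacity violated on core->T: flow 4 > capacity 2.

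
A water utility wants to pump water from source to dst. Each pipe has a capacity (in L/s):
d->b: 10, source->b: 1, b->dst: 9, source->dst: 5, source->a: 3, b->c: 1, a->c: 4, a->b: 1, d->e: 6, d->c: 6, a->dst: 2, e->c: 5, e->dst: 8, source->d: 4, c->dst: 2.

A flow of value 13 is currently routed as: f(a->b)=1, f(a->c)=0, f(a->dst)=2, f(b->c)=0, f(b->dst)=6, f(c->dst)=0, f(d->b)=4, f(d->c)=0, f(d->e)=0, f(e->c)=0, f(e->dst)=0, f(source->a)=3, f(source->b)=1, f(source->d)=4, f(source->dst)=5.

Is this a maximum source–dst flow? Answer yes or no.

Yes

Residual reachable from source: {source}; dst is not reachable.
Saturated cut: source->d, source->a, source->b, source->dst with total capacity 13 = current flow value. Flow is maximum.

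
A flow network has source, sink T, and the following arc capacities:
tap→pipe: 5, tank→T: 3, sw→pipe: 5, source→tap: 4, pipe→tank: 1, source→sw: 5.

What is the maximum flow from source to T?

Augment source→tap→pipe→tank→T: bottleneck 1. Total 1.
No augmenting path remains in the residual graph.

1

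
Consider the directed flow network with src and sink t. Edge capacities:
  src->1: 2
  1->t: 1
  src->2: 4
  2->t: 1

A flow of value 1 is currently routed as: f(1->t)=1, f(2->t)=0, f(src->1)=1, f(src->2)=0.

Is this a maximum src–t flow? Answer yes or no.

Residual path src->2->t has bottleneck 1 > 0.
Pushing 1 along it raises the flow to 2, so the given flow is not maximum.

No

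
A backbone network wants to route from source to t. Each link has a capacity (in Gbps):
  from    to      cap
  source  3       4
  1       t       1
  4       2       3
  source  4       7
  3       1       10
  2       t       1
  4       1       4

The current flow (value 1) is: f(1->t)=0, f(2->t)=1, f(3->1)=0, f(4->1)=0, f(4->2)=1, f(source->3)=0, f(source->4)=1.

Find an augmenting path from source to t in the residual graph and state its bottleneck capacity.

source->4->1->t, bottleneck 1

Residual along source->4->1->t: source->4: 6, 4->1: 4, 1->t: 1.
Bottleneck = min = 1.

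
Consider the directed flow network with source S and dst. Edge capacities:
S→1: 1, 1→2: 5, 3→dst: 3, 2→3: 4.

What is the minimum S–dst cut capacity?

Max flow = 1 (via 1 augmenting path).
In the residual at optimum, the set reachable from S is {S}.
Cut edges: S→1 (cap 1). Sum = 1.

1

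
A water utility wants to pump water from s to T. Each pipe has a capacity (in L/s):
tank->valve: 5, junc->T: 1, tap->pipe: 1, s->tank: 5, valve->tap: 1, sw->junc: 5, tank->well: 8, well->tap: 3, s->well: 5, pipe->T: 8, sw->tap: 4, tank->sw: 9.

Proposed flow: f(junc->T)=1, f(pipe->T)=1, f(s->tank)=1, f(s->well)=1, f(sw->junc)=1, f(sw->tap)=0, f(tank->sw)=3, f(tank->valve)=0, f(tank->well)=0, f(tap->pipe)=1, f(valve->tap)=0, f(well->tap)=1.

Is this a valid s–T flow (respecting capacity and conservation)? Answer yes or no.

Conservation fails at tank: inflow 1 ≠ outflow 3.

No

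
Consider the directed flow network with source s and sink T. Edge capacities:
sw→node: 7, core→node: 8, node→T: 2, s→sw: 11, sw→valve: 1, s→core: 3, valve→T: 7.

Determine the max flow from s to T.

Augment s→core→node→T: bottleneck 2. Total 2.
Augment s→sw→valve→T: bottleneck 1. Total 3.
No augmenting path remains in the residual graph.

3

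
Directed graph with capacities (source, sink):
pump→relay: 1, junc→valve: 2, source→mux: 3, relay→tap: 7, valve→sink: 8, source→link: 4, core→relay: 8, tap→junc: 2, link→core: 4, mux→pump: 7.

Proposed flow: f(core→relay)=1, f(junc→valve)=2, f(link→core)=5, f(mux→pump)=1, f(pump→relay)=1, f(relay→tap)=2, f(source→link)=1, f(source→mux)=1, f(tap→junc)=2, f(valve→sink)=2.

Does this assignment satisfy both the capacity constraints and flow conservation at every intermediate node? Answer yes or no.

Capacity violated on link→core: flow 5 > capacity 4.

No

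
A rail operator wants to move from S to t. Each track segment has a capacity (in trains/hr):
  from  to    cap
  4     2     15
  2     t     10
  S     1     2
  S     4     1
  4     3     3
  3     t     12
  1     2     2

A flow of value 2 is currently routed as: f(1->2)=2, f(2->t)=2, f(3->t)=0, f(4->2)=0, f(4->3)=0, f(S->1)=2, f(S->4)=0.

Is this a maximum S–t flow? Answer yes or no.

No

Residual path S->4->2->t has bottleneck 1 > 0.
Pushing 1 along it raises the flow to 3, so the given flow is not maximum.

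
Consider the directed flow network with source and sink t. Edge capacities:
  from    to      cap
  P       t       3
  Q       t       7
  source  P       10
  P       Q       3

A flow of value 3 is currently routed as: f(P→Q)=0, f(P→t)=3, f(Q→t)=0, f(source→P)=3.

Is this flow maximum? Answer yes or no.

Residual path source→P→Q→t has bottleneck 3 > 0.
Pushing 3 along it raises the flow to 6, so the given flow is not maximum.

No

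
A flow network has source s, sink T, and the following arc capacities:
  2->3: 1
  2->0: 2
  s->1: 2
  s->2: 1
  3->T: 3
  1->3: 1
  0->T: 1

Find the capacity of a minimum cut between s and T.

2

Max flow = 2 (via 2 augmenting paths).
In the residual at optimum, the set reachable from s is {1, s}.
Cut edges: s->2 (cap 1), 1->3 (cap 1). Sum = 2.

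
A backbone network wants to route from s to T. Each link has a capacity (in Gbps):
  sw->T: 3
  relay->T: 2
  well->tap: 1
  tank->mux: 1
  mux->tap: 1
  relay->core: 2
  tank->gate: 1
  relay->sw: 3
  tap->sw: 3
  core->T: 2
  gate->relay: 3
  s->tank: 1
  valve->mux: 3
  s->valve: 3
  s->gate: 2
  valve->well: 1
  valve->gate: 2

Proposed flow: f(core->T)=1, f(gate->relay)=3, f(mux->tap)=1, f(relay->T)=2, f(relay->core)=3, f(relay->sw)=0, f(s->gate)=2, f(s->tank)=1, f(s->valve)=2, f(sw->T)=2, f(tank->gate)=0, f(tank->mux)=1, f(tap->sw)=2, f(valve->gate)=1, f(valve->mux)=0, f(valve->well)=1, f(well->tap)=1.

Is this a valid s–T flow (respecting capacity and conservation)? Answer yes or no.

Capacity violated on relay->core: flow 3 > capacity 2.

No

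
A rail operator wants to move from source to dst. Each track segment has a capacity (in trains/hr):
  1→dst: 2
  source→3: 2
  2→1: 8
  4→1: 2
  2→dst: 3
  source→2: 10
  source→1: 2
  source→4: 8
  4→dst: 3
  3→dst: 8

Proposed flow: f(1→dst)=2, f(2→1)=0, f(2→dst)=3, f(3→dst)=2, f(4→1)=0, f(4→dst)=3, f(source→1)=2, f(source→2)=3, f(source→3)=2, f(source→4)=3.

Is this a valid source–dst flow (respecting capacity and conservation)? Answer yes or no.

Yes

Every edge has 0 ≤ f(e) ≤ cap(e).
At each intermediate node, inflow equals outflow.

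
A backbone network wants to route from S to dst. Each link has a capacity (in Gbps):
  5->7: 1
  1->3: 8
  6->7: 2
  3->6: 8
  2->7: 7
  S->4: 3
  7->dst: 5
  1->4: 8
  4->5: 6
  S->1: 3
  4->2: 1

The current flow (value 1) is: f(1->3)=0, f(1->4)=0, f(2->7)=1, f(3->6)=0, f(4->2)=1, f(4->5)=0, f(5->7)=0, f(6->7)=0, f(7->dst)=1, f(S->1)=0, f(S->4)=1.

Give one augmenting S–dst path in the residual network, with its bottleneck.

S->4->5->7->dst, bottleneck 1

Residual along S->4->5->7->dst: S->4: 2, 4->5: 6, 5->7: 1, 7->dst: 4.
Bottleneck = min = 1.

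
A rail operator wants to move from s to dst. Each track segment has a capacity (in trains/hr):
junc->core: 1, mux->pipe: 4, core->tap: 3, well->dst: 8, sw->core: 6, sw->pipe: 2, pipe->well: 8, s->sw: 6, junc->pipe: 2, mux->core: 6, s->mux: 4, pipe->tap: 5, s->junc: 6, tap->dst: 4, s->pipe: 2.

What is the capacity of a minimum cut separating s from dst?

12

Max flow = 12 (via 6 augmenting paths).
In the residual at optimum, the set reachable from s is {core, junc, mux, pipe, s, sw, tap}.
Cut edges: pipe->well (cap 8), tap->dst (cap 4). Sum = 12.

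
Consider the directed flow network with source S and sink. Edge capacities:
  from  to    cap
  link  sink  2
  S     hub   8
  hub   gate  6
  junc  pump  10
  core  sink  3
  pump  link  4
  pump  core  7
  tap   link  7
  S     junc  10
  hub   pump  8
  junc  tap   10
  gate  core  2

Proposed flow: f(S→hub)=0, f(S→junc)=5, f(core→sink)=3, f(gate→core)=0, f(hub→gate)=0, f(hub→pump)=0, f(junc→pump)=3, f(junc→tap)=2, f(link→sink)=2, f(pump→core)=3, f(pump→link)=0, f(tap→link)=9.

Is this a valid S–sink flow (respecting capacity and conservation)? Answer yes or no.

Capacity violated on tap→link: flow 9 > capacity 7.

No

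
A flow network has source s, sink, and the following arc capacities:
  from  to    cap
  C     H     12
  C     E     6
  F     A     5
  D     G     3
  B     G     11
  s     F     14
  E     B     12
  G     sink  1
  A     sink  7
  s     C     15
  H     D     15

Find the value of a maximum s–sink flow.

Augment s→F→A→sink: bottleneck 5. Total 5.
Augment s→C→H→D→G→sink: bottleneck 1. Total 6.
No augmenting path remains in the residual graph.

6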